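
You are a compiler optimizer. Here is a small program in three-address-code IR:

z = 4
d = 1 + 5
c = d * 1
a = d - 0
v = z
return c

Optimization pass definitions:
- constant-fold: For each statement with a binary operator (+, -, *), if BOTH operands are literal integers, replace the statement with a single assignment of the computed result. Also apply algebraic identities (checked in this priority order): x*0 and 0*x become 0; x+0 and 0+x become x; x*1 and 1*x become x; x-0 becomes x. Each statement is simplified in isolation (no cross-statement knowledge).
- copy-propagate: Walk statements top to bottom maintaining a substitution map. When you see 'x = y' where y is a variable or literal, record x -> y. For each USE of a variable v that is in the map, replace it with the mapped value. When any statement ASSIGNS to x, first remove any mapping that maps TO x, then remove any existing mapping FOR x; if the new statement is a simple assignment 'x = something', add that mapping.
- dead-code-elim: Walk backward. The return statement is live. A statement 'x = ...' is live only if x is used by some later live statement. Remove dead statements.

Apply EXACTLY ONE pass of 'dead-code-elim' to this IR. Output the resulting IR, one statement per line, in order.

Answer: d = 1 + 5
c = d * 1
return c

Derivation:
Applying dead-code-elim statement-by-statement:
  [6] return c  -> KEEP (return); live=['c']
  [5] v = z  -> DEAD (v not live)
  [4] a = d - 0  -> DEAD (a not live)
  [3] c = d * 1  -> KEEP; live=['d']
  [2] d = 1 + 5  -> KEEP; live=[]
  [1] z = 4  -> DEAD (z not live)
Result (3 stmts):
  d = 1 + 5
  c = d * 1
  return c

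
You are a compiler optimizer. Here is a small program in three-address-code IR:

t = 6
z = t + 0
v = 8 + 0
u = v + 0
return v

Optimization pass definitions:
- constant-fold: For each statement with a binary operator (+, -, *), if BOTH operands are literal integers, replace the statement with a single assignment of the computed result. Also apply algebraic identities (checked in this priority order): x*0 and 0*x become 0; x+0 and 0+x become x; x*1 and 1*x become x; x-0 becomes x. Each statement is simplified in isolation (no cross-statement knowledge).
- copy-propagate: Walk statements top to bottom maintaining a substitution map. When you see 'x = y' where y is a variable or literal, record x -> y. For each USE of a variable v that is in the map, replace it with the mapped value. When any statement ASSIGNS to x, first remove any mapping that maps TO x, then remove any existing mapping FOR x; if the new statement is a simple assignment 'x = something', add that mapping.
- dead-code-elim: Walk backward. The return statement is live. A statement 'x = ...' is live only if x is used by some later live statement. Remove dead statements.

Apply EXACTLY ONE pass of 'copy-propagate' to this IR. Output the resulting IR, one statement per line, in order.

Applying copy-propagate statement-by-statement:
  [1] t = 6  (unchanged)
  [2] z = t + 0  -> z = 6 + 0
  [3] v = 8 + 0  (unchanged)
  [4] u = v + 0  (unchanged)
  [5] return v  (unchanged)
Result (5 stmts):
  t = 6
  z = 6 + 0
  v = 8 + 0
  u = v + 0
  return v

Answer: t = 6
z = 6 + 0
v = 8 + 0
u = v + 0
return v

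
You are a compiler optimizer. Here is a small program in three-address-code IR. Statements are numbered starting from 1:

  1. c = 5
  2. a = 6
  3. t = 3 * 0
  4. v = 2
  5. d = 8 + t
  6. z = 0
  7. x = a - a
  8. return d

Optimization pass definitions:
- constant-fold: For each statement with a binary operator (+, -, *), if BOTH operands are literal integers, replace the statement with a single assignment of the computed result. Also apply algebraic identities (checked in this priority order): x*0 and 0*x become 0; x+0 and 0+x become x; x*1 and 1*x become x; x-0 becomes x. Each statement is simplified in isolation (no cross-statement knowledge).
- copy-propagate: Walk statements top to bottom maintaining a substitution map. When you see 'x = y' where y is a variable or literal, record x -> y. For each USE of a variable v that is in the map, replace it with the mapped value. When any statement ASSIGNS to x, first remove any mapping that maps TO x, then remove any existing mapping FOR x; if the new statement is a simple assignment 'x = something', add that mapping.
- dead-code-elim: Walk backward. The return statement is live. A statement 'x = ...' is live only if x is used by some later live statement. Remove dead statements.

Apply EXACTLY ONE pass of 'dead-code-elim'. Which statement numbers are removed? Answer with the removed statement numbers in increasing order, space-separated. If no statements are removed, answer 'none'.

Backward liveness scan:
Stmt 1 'c = 5': DEAD (c not in live set [])
Stmt 2 'a = 6': DEAD (a not in live set [])
Stmt 3 't = 3 * 0': KEEP (t is live); live-in = []
Stmt 4 'v = 2': DEAD (v not in live set ['t'])
Stmt 5 'd = 8 + t': KEEP (d is live); live-in = ['t']
Stmt 6 'z = 0': DEAD (z not in live set ['d'])
Stmt 7 'x = a - a': DEAD (x not in live set ['d'])
Stmt 8 'return d': KEEP (return); live-in = ['d']
Removed statement numbers: [1, 2, 4, 6, 7]
Surviving IR:
  t = 3 * 0
  d = 8 + t
  return d

Answer: 1 2 4 6 7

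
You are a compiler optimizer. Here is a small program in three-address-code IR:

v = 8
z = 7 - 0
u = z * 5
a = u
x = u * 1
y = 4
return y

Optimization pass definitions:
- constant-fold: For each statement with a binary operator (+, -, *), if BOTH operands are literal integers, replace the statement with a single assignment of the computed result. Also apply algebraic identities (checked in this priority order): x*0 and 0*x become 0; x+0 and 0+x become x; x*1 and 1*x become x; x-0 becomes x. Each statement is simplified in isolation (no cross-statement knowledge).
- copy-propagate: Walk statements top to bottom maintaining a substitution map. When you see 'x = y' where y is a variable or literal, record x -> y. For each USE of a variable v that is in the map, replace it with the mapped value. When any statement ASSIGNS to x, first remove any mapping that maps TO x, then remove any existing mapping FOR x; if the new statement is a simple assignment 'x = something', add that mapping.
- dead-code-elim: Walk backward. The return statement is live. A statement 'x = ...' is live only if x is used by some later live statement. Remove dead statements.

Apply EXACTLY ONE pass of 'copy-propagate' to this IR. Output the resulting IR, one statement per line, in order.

Answer: v = 8
z = 7 - 0
u = z * 5
a = u
x = u * 1
y = 4
return 4

Derivation:
Applying copy-propagate statement-by-statement:
  [1] v = 8  (unchanged)
  [2] z = 7 - 0  (unchanged)
  [3] u = z * 5  (unchanged)
  [4] a = u  (unchanged)
  [5] x = u * 1  (unchanged)
  [6] y = 4  (unchanged)
  [7] return y  -> return 4
Result (7 stmts):
  v = 8
  z = 7 - 0
  u = z * 5
  a = u
  x = u * 1
  y = 4
  return 4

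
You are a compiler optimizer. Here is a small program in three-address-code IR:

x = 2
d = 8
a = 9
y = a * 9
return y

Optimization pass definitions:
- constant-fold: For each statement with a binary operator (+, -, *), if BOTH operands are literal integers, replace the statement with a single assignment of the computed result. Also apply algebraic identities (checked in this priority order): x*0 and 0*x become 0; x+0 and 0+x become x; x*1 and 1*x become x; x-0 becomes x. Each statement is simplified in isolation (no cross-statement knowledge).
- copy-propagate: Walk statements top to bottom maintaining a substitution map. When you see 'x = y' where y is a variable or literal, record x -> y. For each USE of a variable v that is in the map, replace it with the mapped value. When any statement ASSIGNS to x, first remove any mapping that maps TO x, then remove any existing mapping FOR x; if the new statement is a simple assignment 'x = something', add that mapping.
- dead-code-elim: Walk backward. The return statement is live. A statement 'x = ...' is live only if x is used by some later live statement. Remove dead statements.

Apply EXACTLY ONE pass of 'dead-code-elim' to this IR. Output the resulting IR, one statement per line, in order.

Answer: a = 9
y = a * 9
return y

Derivation:
Applying dead-code-elim statement-by-statement:
  [5] return y  -> KEEP (return); live=['y']
  [4] y = a * 9  -> KEEP; live=['a']
  [3] a = 9  -> KEEP; live=[]
  [2] d = 8  -> DEAD (d not live)
  [1] x = 2  -> DEAD (x not live)
Result (3 stmts):
  a = 9
  y = a * 9
  return y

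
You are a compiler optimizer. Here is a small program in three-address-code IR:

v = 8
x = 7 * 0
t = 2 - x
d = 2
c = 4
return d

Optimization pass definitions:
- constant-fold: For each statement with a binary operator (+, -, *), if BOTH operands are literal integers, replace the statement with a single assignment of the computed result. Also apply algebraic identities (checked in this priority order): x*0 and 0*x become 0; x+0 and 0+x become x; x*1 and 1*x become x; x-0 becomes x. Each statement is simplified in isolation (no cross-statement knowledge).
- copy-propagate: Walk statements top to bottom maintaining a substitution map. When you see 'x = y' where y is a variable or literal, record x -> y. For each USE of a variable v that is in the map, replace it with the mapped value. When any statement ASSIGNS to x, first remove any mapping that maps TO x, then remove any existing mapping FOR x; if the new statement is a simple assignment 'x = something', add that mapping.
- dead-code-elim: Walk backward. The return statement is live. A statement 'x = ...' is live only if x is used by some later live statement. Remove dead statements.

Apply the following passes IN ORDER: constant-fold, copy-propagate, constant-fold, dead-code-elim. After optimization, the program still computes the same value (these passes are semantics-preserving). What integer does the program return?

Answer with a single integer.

Initial IR:
  v = 8
  x = 7 * 0
  t = 2 - x
  d = 2
  c = 4
  return d
After constant-fold (6 stmts):
  v = 8
  x = 0
  t = 2 - x
  d = 2
  c = 4
  return d
After copy-propagate (6 stmts):
  v = 8
  x = 0
  t = 2 - 0
  d = 2
  c = 4
  return 2
After constant-fold (6 stmts):
  v = 8
  x = 0
  t = 2
  d = 2
  c = 4
  return 2
After dead-code-elim (1 stmts):
  return 2
Evaluate:
  v = 8  =>  v = 8
  x = 7 * 0  =>  x = 0
  t = 2 - x  =>  t = 2
  d = 2  =>  d = 2
  c = 4  =>  c = 4
  return d = 2

Answer: 2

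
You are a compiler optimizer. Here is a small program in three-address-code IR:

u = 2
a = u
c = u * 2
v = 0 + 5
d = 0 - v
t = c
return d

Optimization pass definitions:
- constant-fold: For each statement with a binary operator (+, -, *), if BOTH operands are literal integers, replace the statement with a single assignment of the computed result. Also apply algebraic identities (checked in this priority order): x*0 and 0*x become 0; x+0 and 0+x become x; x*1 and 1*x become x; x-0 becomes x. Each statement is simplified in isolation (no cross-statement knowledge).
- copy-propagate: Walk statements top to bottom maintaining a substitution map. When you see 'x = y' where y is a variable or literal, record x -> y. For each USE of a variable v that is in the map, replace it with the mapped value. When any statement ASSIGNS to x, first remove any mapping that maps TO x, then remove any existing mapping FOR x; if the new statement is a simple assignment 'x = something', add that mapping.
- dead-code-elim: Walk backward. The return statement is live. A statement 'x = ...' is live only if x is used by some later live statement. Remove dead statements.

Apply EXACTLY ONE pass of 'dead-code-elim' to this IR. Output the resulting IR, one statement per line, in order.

Applying dead-code-elim statement-by-statement:
  [7] return d  -> KEEP (return); live=['d']
  [6] t = c  -> DEAD (t not live)
  [5] d = 0 - v  -> KEEP; live=['v']
  [4] v = 0 + 5  -> KEEP; live=[]
  [3] c = u * 2  -> DEAD (c not live)
  [2] a = u  -> DEAD (a not live)
  [1] u = 2  -> DEAD (u not live)
Result (3 stmts):
  v = 0 + 5
  d = 0 - v
  return d

Answer: v = 0 + 5
d = 0 - v
return d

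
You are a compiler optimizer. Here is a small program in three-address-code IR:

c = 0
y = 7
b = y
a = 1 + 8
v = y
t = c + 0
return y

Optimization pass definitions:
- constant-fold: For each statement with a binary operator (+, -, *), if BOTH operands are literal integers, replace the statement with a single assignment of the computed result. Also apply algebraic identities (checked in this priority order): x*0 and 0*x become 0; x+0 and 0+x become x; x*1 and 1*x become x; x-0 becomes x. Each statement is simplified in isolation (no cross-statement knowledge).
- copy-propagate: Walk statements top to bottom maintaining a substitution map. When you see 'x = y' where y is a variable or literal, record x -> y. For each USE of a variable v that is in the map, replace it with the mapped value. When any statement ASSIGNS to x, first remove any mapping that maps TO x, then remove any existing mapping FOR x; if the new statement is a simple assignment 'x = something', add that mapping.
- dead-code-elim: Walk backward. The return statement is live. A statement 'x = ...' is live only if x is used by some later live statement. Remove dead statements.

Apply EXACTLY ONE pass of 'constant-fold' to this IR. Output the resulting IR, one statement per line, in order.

Applying constant-fold statement-by-statement:
  [1] c = 0  (unchanged)
  [2] y = 7  (unchanged)
  [3] b = y  (unchanged)
  [4] a = 1 + 8  -> a = 9
  [5] v = y  (unchanged)
  [6] t = c + 0  -> t = c
  [7] return y  (unchanged)
Result (7 stmts):
  c = 0
  y = 7
  b = y
  a = 9
  v = y
  t = c
  return y

Answer: c = 0
y = 7
b = y
a = 9
v = y
t = c
return y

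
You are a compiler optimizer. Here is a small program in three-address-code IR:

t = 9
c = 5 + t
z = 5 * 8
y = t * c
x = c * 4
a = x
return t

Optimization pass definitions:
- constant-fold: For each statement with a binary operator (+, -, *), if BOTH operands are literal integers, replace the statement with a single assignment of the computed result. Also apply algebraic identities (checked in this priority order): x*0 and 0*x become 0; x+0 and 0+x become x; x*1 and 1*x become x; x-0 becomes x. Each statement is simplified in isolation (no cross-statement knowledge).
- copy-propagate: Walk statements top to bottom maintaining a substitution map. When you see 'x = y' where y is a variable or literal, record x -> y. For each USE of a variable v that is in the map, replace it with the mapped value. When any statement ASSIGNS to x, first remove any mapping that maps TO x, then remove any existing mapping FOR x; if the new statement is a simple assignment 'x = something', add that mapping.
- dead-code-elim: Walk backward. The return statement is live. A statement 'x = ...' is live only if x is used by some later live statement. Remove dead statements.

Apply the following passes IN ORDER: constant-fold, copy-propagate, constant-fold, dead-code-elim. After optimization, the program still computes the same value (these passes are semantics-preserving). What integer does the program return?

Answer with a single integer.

Initial IR:
  t = 9
  c = 5 + t
  z = 5 * 8
  y = t * c
  x = c * 4
  a = x
  return t
After constant-fold (7 stmts):
  t = 9
  c = 5 + t
  z = 40
  y = t * c
  x = c * 4
  a = x
  return t
After copy-propagate (7 stmts):
  t = 9
  c = 5 + 9
  z = 40
  y = 9 * c
  x = c * 4
  a = x
  return 9
After constant-fold (7 stmts):
  t = 9
  c = 14
  z = 40
  y = 9 * c
  x = c * 4
  a = x
  return 9
After dead-code-elim (1 stmts):
  return 9
Evaluate:
  t = 9  =>  t = 9
  c = 5 + t  =>  c = 14
  z = 5 * 8  =>  z = 40
  y = t * c  =>  y = 126
  x = c * 4  =>  x = 56
  a = x  =>  a = 56
  return t = 9

Answer: 9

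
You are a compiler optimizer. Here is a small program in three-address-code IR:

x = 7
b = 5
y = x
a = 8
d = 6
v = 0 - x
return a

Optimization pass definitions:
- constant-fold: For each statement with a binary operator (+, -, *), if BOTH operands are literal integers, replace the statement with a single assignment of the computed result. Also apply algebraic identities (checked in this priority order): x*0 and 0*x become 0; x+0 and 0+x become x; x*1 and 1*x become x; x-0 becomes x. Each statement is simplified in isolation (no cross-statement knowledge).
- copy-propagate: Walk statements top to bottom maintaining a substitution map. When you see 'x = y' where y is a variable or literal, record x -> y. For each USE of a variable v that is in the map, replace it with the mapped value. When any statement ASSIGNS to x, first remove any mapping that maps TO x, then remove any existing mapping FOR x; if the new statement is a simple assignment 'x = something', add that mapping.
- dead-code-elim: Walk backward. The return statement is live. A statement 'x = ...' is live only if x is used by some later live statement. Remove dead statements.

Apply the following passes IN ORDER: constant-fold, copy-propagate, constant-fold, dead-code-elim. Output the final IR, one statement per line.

Initial IR:
  x = 7
  b = 5
  y = x
  a = 8
  d = 6
  v = 0 - x
  return a
After constant-fold (7 stmts):
  x = 7
  b = 5
  y = x
  a = 8
  d = 6
  v = 0 - x
  return a
After copy-propagate (7 stmts):
  x = 7
  b = 5
  y = 7
  a = 8
  d = 6
  v = 0 - 7
  return 8
After constant-fold (7 stmts):
  x = 7
  b = 5
  y = 7
  a = 8
  d = 6
  v = -7
  return 8
After dead-code-elim (1 stmts):
  return 8

Answer: return 8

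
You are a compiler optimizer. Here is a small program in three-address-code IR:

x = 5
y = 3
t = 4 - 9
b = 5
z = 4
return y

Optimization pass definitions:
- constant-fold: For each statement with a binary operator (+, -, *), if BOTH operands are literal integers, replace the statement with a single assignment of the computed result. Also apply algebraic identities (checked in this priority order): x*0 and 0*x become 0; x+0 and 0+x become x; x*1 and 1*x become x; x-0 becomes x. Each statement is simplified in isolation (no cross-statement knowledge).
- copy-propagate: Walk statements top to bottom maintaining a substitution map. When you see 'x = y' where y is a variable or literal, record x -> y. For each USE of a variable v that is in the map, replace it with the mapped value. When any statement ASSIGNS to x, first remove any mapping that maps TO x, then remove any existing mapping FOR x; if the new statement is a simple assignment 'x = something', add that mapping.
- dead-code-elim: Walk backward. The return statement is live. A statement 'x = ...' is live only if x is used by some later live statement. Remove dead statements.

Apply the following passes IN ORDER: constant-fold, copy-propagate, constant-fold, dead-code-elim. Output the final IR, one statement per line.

Answer: return 3

Derivation:
Initial IR:
  x = 5
  y = 3
  t = 4 - 9
  b = 5
  z = 4
  return y
After constant-fold (6 stmts):
  x = 5
  y = 3
  t = -5
  b = 5
  z = 4
  return y
After copy-propagate (6 stmts):
  x = 5
  y = 3
  t = -5
  b = 5
  z = 4
  return 3
After constant-fold (6 stmts):
  x = 5
  y = 3
  t = -5
  b = 5
  z = 4
  return 3
After dead-code-elim (1 stmts):
  return 3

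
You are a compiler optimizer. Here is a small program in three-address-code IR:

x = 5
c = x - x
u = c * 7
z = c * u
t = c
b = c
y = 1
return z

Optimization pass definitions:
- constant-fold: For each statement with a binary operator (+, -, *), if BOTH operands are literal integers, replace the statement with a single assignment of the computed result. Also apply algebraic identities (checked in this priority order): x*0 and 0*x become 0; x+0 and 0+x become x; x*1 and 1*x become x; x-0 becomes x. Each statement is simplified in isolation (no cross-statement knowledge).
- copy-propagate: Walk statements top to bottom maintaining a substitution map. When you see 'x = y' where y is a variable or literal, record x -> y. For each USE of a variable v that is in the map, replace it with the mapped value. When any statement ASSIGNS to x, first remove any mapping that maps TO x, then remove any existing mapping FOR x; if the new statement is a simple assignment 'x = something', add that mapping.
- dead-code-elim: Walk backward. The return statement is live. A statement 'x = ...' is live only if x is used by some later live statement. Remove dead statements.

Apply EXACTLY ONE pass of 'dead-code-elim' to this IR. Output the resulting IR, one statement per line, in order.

Answer: x = 5
c = x - x
u = c * 7
z = c * u
return z

Derivation:
Applying dead-code-elim statement-by-statement:
  [8] return z  -> KEEP (return); live=['z']
  [7] y = 1  -> DEAD (y not live)
  [6] b = c  -> DEAD (b not live)
  [5] t = c  -> DEAD (t not live)
  [4] z = c * u  -> KEEP; live=['c', 'u']
  [3] u = c * 7  -> KEEP; live=['c']
  [2] c = x - x  -> KEEP; live=['x']
  [1] x = 5  -> KEEP; live=[]
Result (5 stmts):
  x = 5
  c = x - x
  u = c * 7
  z = c * u
  return z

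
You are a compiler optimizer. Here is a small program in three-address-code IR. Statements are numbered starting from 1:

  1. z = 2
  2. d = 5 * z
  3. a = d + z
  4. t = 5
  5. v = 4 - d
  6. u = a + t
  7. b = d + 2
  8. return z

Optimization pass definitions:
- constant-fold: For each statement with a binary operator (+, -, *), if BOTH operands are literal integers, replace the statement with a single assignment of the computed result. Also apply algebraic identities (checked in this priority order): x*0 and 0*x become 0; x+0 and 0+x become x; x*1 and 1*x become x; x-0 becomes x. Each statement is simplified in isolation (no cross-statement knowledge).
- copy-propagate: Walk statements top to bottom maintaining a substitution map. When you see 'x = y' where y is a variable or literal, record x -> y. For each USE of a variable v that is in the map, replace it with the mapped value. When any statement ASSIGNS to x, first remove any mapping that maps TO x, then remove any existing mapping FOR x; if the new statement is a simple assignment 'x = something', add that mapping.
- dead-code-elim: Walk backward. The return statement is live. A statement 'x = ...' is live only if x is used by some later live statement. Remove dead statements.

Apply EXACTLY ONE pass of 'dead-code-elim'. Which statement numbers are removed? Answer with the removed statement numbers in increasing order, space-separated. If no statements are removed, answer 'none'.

Backward liveness scan:
Stmt 1 'z = 2': KEEP (z is live); live-in = []
Stmt 2 'd = 5 * z': DEAD (d not in live set ['z'])
Stmt 3 'a = d + z': DEAD (a not in live set ['z'])
Stmt 4 't = 5': DEAD (t not in live set ['z'])
Stmt 5 'v = 4 - d': DEAD (v not in live set ['z'])
Stmt 6 'u = a + t': DEAD (u not in live set ['z'])
Stmt 7 'b = d + 2': DEAD (b not in live set ['z'])
Stmt 8 'return z': KEEP (return); live-in = ['z']
Removed statement numbers: [2, 3, 4, 5, 6, 7]
Surviving IR:
  z = 2
  return z

Answer: 2 3 4 5 6 7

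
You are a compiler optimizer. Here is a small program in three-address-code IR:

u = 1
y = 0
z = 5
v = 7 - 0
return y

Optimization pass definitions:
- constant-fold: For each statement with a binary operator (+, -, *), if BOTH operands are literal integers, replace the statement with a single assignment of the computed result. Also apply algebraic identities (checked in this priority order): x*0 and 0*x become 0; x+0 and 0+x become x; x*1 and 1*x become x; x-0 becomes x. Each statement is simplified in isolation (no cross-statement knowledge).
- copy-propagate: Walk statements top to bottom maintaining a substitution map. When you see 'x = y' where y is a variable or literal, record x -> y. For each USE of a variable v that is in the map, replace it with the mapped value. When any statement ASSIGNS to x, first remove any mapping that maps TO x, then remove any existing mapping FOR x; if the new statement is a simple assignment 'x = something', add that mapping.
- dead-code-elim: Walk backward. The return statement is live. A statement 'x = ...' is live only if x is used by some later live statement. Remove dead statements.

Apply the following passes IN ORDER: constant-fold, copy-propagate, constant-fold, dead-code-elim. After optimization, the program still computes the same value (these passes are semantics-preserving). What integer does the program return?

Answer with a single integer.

Answer: 0

Derivation:
Initial IR:
  u = 1
  y = 0
  z = 5
  v = 7 - 0
  return y
After constant-fold (5 stmts):
  u = 1
  y = 0
  z = 5
  v = 7
  return y
After copy-propagate (5 stmts):
  u = 1
  y = 0
  z = 5
  v = 7
  return 0
After constant-fold (5 stmts):
  u = 1
  y = 0
  z = 5
  v = 7
  return 0
After dead-code-elim (1 stmts):
  return 0
Evaluate:
  u = 1  =>  u = 1
  y = 0  =>  y = 0
  z = 5  =>  z = 5
  v = 7 - 0  =>  v = 7
  return y = 0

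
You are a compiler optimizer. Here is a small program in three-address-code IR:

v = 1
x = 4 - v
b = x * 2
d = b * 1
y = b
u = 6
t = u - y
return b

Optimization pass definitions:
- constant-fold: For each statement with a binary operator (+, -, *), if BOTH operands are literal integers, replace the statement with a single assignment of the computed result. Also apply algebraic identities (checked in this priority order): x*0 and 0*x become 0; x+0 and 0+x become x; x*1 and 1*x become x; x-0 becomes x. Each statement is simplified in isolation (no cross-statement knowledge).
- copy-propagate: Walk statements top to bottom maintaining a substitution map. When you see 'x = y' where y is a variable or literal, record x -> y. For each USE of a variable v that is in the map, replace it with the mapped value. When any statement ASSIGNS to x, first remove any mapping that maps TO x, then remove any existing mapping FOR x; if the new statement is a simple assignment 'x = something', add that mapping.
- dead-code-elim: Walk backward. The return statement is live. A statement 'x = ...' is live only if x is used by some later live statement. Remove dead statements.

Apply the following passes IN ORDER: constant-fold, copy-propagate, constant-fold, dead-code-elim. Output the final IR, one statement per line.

Answer: x = 3
b = x * 2
return b

Derivation:
Initial IR:
  v = 1
  x = 4 - v
  b = x * 2
  d = b * 1
  y = b
  u = 6
  t = u - y
  return b
After constant-fold (8 stmts):
  v = 1
  x = 4 - v
  b = x * 2
  d = b
  y = b
  u = 6
  t = u - y
  return b
After copy-propagate (8 stmts):
  v = 1
  x = 4 - 1
  b = x * 2
  d = b
  y = b
  u = 6
  t = 6 - b
  return b
After constant-fold (8 stmts):
  v = 1
  x = 3
  b = x * 2
  d = b
  y = b
  u = 6
  t = 6 - b
  return b
After dead-code-elim (3 stmts):
  x = 3
  b = x * 2
  return b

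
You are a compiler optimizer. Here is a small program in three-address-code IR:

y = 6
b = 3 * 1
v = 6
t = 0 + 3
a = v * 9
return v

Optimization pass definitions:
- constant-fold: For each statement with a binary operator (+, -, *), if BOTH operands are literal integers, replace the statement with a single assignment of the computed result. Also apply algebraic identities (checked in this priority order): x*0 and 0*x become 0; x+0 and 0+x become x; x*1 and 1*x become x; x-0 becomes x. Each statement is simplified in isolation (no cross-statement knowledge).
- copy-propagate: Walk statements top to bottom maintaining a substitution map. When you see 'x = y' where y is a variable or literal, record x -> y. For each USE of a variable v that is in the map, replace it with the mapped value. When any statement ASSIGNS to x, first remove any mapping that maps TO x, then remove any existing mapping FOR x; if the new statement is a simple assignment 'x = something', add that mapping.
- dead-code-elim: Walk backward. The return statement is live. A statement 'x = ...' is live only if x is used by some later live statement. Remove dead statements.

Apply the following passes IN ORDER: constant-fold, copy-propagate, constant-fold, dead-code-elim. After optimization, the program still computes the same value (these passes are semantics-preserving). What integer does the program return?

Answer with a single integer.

Answer: 6

Derivation:
Initial IR:
  y = 6
  b = 3 * 1
  v = 6
  t = 0 + 3
  a = v * 9
  return v
After constant-fold (6 stmts):
  y = 6
  b = 3
  v = 6
  t = 3
  a = v * 9
  return v
After copy-propagate (6 stmts):
  y = 6
  b = 3
  v = 6
  t = 3
  a = 6 * 9
  return 6
After constant-fold (6 stmts):
  y = 6
  b = 3
  v = 6
  t = 3
  a = 54
  return 6
After dead-code-elim (1 stmts):
  return 6
Evaluate:
  y = 6  =>  y = 6
  b = 3 * 1  =>  b = 3
  v = 6  =>  v = 6
  t = 0 + 3  =>  t = 3
  a = v * 9  =>  a = 54
  return v = 6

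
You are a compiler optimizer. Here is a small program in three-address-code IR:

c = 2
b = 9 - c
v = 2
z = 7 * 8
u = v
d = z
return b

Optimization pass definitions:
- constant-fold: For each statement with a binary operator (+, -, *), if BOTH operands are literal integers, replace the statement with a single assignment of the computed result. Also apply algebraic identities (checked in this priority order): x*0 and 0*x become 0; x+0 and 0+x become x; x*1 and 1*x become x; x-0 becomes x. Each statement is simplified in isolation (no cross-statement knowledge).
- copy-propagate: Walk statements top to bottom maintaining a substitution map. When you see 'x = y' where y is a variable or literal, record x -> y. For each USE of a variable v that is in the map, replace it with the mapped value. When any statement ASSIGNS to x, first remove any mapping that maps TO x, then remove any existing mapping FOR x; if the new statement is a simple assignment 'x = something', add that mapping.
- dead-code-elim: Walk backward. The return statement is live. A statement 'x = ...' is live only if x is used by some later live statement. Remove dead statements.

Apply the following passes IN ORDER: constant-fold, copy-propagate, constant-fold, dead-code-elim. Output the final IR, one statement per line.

Initial IR:
  c = 2
  b = 9 - c
  v = 2
  z = 7 * 8
  u = v
  d = z
  return b
After constant-fold (7 stmts):
  c = 2
  b = 9 - c
  v = 2
  z = 56
  u = v
  d = z
  return b
After copy-propagate (7 stmts):
  c = 2
  b = 9 - 2
  v = 2
  z = 56
  u = 2
  d = 56
  return b
After constant-fold (7 stmts):
  c = 2
  b = 7
  v = 2
  z = 56
  u = 2
  d = 56
  return b
After dead-code-elim (2 stmts):
  b = 7
  return b

Answer: b = 7
return b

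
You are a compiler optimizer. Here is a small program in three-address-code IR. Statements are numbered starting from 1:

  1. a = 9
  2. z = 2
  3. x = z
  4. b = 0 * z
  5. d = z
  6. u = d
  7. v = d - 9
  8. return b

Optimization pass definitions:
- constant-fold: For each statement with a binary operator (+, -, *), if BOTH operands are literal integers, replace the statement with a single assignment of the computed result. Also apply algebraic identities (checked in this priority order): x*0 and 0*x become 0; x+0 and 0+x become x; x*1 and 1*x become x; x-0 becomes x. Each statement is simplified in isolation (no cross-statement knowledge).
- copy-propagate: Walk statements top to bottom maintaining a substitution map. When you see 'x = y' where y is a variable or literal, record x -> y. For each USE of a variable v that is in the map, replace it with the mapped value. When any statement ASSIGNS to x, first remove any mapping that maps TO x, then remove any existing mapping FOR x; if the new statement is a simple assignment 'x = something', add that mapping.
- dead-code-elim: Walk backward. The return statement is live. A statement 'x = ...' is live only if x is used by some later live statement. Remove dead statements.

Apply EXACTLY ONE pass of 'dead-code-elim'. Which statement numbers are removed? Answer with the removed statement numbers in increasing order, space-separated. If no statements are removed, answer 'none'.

Backward liveness scan:
Stmt 1 'a = 9': DEAD (a not in live set [])
Stmt 2 'z = 2': KEEP (z is live); live-in = []
Stmt 3 'x = z': DEAD (x not in live set ['z'])
Stmt 4 'b = 0 * z': KEEP (b is live); live-in = ['z']
Stmt 5 'd = z': DEAD (d not in live set ['b'])
Stmt 6 'u = d': DEAD (u not in live set ['b'])
Stmt 7 'v = d - 9': DEAD (v not in live set ['b'])
Stmt 8 'return b': KEEP (return); live-in = ['b']
Removed statement numbers: [1, 3, 5, 6, 7]
Surviving IR:
  z = 2
  b = 0 * z
  return b

Answer: 1 3 5 6 7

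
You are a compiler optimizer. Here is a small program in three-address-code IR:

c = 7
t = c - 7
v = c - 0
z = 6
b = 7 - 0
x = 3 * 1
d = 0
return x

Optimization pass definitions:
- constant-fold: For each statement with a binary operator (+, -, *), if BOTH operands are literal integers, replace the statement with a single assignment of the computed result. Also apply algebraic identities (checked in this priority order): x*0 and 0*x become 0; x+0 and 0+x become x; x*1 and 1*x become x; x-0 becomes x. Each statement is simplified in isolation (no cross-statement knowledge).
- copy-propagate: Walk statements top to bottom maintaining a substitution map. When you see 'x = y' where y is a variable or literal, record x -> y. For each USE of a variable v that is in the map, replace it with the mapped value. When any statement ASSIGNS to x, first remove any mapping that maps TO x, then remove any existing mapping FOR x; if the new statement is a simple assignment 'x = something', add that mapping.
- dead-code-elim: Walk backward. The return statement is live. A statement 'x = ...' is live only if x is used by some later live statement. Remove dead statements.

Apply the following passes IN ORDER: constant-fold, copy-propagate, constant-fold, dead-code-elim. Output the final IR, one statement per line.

Initial IR:
  c = 7
  t = c - 7
  v = c - 0
  z = 6
  b = 7 - 0
  x = 3 * 1
  d = 0
  return x
After constant-fold (8 stmts):
  c = 7
  t = c - 7
  v = c
  z = 6
  b = 7
  x = 3
  d = 0
  return x
After copy-propagate (8 stmts):
  c = 7
  t = 7 - 7
  v = 7
  z = 6
  b = 7
  x = 3
  d = 0
  return 3
After constant-fold (8 stmts):
  c = 7
  t = 0
  v = 7
  z = 6
  b = 7
  x = 3
  d = 0
  return 3
After dead-code-elim (1 stmts):
  return 3

Answer: return 3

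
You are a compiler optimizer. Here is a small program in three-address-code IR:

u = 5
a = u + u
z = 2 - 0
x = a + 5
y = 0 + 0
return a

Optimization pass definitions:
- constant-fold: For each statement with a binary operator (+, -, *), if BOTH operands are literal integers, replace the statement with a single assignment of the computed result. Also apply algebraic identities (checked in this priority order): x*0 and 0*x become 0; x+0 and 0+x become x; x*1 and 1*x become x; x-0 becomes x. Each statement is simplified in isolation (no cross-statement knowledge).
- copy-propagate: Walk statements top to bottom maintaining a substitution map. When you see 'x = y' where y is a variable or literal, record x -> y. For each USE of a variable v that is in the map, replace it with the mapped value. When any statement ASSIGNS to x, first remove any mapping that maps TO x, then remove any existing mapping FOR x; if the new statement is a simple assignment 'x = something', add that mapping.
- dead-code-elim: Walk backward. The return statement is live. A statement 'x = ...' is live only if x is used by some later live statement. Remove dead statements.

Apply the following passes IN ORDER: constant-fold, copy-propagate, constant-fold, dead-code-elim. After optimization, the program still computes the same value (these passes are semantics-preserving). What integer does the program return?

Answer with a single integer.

Answer: 10

Derivation:
Initial IR:
  u = 5
  a = u + u
  z = 2 - 0
  x = a + 5
  y = 0 + 0
  return a
After constant-fold (6 stmts):
  u = 5
  a = u + u
  z = 2
  x = a + 5
  y = 0
  return a
After copy-propagate (6 stmts):
  u = 5
  a = 5 + 5
  z = 2
  x = a + 5
  y = 0
  return a
After constant-fold (6 stmts):
  u = 5
  a = 10
  z = 2
  x = a + 5
  y = 0
  return a
After dead-code-elim (2 stmts):
  a = 10
  return a
Evaluate:
  u = 5  =>  u = 5
  a = u + u  =>  a = 10
  z = 2 - 0  =>  z = 2
  x = a + 5  =>  x = 15
  y = 0 + 0  =>  y = 0
  return a = 10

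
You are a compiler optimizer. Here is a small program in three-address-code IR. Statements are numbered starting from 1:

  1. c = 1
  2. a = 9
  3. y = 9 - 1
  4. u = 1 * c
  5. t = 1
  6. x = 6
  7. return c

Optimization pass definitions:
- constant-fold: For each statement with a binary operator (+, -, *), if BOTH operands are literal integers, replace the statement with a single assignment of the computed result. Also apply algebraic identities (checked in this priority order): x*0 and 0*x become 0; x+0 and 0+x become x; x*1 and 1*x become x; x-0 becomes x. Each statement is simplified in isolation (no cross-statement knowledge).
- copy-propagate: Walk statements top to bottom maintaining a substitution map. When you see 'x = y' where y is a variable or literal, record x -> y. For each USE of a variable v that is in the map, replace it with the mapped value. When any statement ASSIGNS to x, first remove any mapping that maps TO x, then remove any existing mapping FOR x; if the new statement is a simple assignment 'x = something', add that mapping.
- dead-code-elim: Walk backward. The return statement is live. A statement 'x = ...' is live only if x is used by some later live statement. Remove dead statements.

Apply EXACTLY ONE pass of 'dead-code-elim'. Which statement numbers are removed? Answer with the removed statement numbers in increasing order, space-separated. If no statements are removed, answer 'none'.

Answer: 2 3 4 5 6

Derivation:
Backward liveness scan:
Stmt 1 'c = 1': KEEP (c is live); live-in = []
Stmt 2 'a = 9': DEAD (a not in live set ['c'])
Stmt 3 'y = 9 - 1': DEAD (y not in live set ['c'])
Stmt 4 'u = 1 * c': DEAD (u not in live set ['c'])
Stmt 5 't = 1': DEAD (t not in live set ['c'])
Stmt 6 'x = 6': DEAD (x not in live set ['c'])
Stmt 7 'return c': KEEP (return); live-in = ['c']
Removed statement numbers: [2, 3, 4, 5, 6]
Surviving IR:
  c = 1
  return c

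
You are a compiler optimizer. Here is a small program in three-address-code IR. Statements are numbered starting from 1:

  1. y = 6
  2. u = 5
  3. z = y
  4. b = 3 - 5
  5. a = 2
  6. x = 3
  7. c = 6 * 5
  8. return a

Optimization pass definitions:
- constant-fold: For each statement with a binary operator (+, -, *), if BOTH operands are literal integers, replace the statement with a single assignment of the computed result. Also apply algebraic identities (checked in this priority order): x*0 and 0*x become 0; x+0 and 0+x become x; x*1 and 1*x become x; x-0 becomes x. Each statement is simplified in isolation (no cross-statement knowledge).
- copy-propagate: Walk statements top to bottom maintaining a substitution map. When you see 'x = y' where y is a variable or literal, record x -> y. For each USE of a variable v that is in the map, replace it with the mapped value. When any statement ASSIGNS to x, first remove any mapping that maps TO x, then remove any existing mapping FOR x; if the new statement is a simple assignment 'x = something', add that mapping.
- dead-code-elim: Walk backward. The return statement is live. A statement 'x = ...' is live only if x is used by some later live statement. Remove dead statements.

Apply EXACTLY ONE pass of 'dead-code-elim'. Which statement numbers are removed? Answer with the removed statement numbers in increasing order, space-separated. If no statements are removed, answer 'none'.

Answer: 1 2 3 4 6 7

Derivation:
Backward liveness scan:
Stmt 1 'y = 6': DEAD (y not in live set [])
Stmt 2 'u = 5': DEAD (u not in live set [])
Stmt 3 'z = y': DEAD (z not in live set [])
Stmt 4 'b = 3 - 5': DEAD (b not in live set [])
Stmt 5 'a = 2': KEEP (a is live); live-in = []
Stmt 6 'x = 3': DEAD (x not in live set ['a'])
Stmt 7 'c = 6 * 5': DEAD (c not in live set ['a'])
Stmt 8 'return a': KEEP (return); live-in = ['a']
Removed statement numbers: [1, 2, 3, 4, 6, 7]
Surviving IR:
  a = 2
  return a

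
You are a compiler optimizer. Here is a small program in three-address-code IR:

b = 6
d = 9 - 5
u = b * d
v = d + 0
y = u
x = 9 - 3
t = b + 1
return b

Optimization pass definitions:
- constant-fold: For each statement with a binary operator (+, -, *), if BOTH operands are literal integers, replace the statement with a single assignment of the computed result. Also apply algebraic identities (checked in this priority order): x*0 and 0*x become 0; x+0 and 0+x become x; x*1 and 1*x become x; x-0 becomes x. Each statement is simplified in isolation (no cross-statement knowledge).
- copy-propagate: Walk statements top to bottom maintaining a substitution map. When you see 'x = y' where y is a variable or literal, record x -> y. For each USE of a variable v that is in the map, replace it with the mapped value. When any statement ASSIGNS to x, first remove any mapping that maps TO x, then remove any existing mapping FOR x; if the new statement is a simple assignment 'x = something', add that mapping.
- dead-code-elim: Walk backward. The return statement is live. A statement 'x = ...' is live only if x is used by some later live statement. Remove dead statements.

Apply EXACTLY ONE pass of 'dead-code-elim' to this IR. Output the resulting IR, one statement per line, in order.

Applying dead-code-elim statement-by-statement:
  [8] return b  -> KEEP (return); live=['b']
  [7] t = b + 1  -> DEAD (t not live)
  [6] x = 9 - 3  -> DEAD (x not live)
  [5] y = u  -> DEAD (y not live)
  [4] v = d + 0  -> DEAD (v not live)
  [3] u = b * d  -> DEAD (u not live)
  [2] d = 9 - 5  -> DEAD (d not live)
  [1] b = 6  -> KEEP; live=[]
Result (2 stmts):
  b = 6
  return b

Answer: b = 6
return b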